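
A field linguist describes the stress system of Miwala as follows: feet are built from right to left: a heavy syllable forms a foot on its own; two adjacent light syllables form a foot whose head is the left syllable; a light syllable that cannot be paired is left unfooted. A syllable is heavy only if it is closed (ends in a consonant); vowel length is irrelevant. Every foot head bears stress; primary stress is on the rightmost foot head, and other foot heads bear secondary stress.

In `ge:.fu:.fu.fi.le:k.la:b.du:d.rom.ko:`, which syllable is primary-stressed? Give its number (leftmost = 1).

Weights: 1 ge: L, 2 fu: L, 3 fu L, 4 fi L, 5 le:k H, 6 la:b H, 7 du:d H, 8 rom H, 9 ko: L.
Parse right to left (heavy = foot alone; LL = one foot; stranded L unfooted): (ˈge:.fu:) (ˈfu.fi) (ˈle:k) (ˈla:b) (ˈdu:d) (ˈrom) ko:.
Foot heads: 1, 3, 5, 6, 7, 8.
Primary stress on the rightmost head = syllable 8.
Primary stress: syllable 8 → ge:.fu:.fu.fi.le:k.la:b.du:d.ˈrom.ko:.

8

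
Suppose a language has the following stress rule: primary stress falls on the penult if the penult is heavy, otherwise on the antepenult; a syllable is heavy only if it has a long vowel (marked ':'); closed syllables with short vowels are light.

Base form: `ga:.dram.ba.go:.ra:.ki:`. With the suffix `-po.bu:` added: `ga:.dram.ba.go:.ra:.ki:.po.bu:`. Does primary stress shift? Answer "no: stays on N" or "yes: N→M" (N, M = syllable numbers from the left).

Base `ga:.dram.ba.go:.ra:.ki:` (6 syllables):
  Weights: 4 go: H, 5 ra: H, 6 ki: H.
  The penult (syllable 5, ra:) is heavy, so it takes stress.
  → primary stress on syllable 5.
Suffixed `ga:.dram.ba.go:.ra:.ki:.po.bu:` (8 syllables):
  Weights: 6 ki: H, 7 po L, 8 bu: H.
  The penult (syllable 7, po) is light, so stress falls on the antepenult (syllable 6, ki:).
  → primary stress on syllable 6.

yes: 5→6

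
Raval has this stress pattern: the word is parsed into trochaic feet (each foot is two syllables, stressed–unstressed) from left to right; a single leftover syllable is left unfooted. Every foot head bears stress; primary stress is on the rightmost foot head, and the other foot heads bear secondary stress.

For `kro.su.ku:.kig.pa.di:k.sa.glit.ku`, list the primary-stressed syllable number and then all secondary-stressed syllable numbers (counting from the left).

Parse left to right into trochaic (ˈσσ) feet: (ˈkro.su) (ˈku:.kig) (ˈpa.di:k) (ˈsa.glit) ku. Syllable 9 is left unfooted.
Foot heads (stressed positions): 1, 3, 5, 7.
End Rule Rightmost: primary stress on the rightmost head = syllable 7.
Secondary stress on 1, 3, 5: ˌkro.su.ˌku:.kig.ˌpa.di:k.ˈsa.glit.ku.

primary 7, secondary 1, 3, 5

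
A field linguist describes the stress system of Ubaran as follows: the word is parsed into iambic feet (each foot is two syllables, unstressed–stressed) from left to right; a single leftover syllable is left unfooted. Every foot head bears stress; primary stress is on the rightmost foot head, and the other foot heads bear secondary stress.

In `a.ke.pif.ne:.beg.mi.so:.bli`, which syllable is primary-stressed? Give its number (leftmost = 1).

8

Parse left to right into iambic (σˈσ) feet: (a.ˈke) (pif.ˈne:) (beg.ˈmi) (so:.ˈbli).
Foot heads (stressed positions): 2, 4, 6, 8.
End Rule Rightmost: primary stress on the rightmost head = syllable 8.
Primary stress: syllable 8 → a.ke.pif.ne:.beg.mi.so:.ˈbli.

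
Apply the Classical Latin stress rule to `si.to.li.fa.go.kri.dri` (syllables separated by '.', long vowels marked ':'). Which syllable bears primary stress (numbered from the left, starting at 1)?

Classical Latin: stress the penult if heavy (long vowel or closed), else the antepenult.
Weights: 5 go L, 6 kri L, 7 dri L.
The penult (syllable 6, kri) is light, so stress falls on the antepenult (syllable 5, go).
Stress on syllable 5: si.to.li.fa.ˈgo.kri.dri.

5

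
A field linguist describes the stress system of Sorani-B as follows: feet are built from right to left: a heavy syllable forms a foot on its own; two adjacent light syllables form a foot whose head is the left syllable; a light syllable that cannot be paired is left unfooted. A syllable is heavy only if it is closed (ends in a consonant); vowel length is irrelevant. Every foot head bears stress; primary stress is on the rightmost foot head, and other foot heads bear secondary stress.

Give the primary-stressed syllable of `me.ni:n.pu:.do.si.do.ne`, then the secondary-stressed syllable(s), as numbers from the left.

Weights: 1 me L, 2 ni:n H, 3 pu: L, 4 do L, 5 si L, 6 do L, 7 ne L.
Parse right to left (heavy = foot alone; LL = one foot; stranded L unfooted): me (ˈni:n) pu: (ˈdo.si) (ˈdo.ne).
Foot heads: 2, 4, 6.
Primary stress on the rightmost head = syllable 6.
Secondary stress on 2, 4: me.ˌni:n.pu:.ˌdo.si.ˈdo.ne.

primary 6, secondary 2, 4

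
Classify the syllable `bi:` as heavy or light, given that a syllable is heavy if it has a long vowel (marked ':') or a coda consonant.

heavy

`bi:`: long vowel, open (no coda). Long vowel → heavy.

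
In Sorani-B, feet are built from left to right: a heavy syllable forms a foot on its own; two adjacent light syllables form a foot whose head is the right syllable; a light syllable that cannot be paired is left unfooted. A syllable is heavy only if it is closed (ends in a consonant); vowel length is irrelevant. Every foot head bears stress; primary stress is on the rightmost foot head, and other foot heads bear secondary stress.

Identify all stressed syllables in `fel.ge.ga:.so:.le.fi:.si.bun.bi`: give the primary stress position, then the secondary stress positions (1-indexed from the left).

primary 8, secondary 1, 3, 5, 7

Weights: 1 fel H, 2 ge L, 3 ga: L, 4 so: L, 5 le L, 6 fi: L, 7 si L, 8 bun H, 9 bi L.
Parse left to right (heavy = foot alone; LL = one foot; stranded L unfooted): (ˈfel) (ge.ˈga:) (so:.ˈle) (fi:.ˈsi) (ˈbun) bi.
Foot heads: 1, 3, 5, 7, 8.
Primary stress on the rightmost head = syllable 8.
Secondary stress on 1, 3, 5, 7: ˌfel.ge.ˌga:.so:.ˌle.fi:.ˌsi.ˈbun.bi.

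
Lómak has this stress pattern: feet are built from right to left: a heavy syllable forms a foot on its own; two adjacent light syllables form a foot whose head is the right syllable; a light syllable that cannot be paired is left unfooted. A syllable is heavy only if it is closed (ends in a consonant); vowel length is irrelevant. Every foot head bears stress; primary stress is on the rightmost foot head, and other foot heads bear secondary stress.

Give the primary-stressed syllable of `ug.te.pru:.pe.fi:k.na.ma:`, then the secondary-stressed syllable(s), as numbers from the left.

primary 7, secondary 1, 4, 5

Weights: 1 ug H, 2 te L, 3 pru: L, 4 pe L, 5 fi:k H, 6 na L, 7 ma: L.
Parse right to left (heavy = foot alone; LL = one foot; stranded L unfooted): (ˈug) te (pru:.ˈpe) (ˈfi:k) (na.ˈma:).
Foot heads: 1, 4, 5, 7.
Primary stress on the rightmost head = syllable 7.
Secondary stress on 1, 4, 5: ˌug.te.pru:.ˌpe.ˌfi:k.na.ˈma:.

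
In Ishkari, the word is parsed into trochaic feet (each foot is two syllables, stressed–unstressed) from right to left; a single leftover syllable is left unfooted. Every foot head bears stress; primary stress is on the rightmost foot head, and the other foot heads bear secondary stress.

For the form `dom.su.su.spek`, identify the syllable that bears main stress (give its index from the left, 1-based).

3

Parse right to left into trochaic (ˈσσ) feet: (ˈdom.su) (ˈsu.spek).
Foot heads (stressed positions): 1, 3.
End Rule Rightmost: primary stress on the rightmost head = syllable 3.
Primary stress: syllable 3 → dom.su.ˈsu.spek.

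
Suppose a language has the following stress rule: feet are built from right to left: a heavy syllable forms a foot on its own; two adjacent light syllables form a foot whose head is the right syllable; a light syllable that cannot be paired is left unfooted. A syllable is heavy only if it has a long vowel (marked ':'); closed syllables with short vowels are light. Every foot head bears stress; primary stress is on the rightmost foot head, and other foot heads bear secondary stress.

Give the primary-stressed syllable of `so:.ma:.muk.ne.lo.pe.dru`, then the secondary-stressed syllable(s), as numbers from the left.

Weights: 1 so: H, 2 ma: H, 3 muk L, 4 ne L, 5 lo L, 6 pe L, 7 dru L.
Parse right to left (heavy = foot alone; LL = one foot; stranded L unfooted): (ˈso:) (ˈma:) muk (ne.ˈlo) (pe.ˈdru).
Foot heads: 1, 2, 5, 7.
Primary stress on the rightmost head = syllable 7.
Secondary stress on 1, 2, 5: ˌso:.ˌma:.muk.ne.ˌlo.pe.ˈdru.

primary 7, secondary 1, 2, 5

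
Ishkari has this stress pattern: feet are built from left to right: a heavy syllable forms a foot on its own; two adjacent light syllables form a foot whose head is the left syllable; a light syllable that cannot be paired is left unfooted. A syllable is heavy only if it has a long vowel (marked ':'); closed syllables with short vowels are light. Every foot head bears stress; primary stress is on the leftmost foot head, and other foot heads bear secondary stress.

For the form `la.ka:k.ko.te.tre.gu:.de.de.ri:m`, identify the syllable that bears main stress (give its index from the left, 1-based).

2

Weights: 1 la L, 2 ka:k H, 3 ko L, 4 te L, 5 tre L, 6 gu: H, 7 de L, 8 de L, 9 ri:m H.
Parse left to right (heavy = foot alone; LL = one foot; stranded L unfooted): la (ˈka:k) (ˈko.te) tre (ˈgu:) (ˈde.de) (ˈri:m).
Foot heads: 2, 3, 6, 7, 9.
Primary stress on the leftmost head = syllable 2.
Primary stress: syllable 2 → la.ˈka:k.ko.te.tre.gu:.de.de.ri:m.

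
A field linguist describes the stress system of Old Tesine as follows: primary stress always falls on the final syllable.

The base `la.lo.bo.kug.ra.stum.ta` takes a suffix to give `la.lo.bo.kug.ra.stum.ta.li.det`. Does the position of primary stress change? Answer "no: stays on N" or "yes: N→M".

yes: 7→9

Base `la.lo.bo.kug.ra.stum.ta` (7 syllables):
  The word has 7 syllables; the final syllable is syllable 7 (ta).
  → primary stress on syllable 7.
Suffixed `la.lo.bo.kug.ra.stum.ta.li.det` (9 syllables):
  The word has 9 syllables; the final syllable is syllable 9 (det).
  → primary stress on syllable 9.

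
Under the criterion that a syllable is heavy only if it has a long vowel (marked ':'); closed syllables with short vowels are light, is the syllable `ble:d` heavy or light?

`ble:d`: long vowel, closed (coda /d/). Long vowel → heavy.

heavy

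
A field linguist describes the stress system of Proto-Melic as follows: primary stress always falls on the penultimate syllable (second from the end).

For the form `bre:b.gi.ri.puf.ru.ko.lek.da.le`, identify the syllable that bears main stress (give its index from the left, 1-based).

The word has 9 syllables; the penultimate syllable (second from the end) is syllable 8 (da).
Primary stress: syllable 8 → bre:b.gi.ri.puf.ru.ko.lek.ˈda.le.

8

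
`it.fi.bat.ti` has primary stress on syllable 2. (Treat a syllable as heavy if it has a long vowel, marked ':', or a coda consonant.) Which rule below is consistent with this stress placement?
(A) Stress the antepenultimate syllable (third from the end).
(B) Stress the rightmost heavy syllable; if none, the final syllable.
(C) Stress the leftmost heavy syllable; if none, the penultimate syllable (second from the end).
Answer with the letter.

Rule A → syllable 2 ✓.
Rule B → syllable 3 (observed: 2).
Rule C → syllable 1 (observed: 2).

A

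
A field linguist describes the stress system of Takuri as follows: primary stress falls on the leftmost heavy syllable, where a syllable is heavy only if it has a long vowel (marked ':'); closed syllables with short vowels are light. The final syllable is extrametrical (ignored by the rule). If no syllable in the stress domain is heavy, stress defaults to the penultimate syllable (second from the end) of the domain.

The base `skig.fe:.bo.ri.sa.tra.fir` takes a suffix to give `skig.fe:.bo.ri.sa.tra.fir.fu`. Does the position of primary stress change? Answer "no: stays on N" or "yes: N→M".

no: stays on 2

Base `skig.fe:.bo.ri.sa.tra.fir` (7 syllables):
  The final syllable (7, fir) is extrametrical; the stress domain is syllables 1–6.
  Weights: 1 skig L, 2 fe: H, 3 bo L, 4 ri L, 5 sa L, 6 tra L.
  Heavy syllables in the domain: 2. The leftmost is syllable 2 (fe:).
  → primary stress on syllable 2.
Suffixed `skig.fe:.bo.ri.sa.tra.fir.fu` (8 syllables):
  The final syllable (8, fu) is extrametrical; the stress domain is syllables 1–7.
  Weights: 1 skig L, 2 fe: H, 3 bo L, 4 ri L, 5 sa L, 6 tra L, 7 fir L.
  Heavy syllables in the domain: 2. The leftmost is syllable 2 (fe:).
  → primary stress on syllable 2.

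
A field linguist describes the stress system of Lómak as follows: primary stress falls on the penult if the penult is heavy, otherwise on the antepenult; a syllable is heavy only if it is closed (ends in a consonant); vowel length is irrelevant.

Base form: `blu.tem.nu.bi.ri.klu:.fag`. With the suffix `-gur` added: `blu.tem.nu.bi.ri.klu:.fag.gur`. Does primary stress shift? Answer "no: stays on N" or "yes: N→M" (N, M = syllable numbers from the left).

Base `blu.tem.nu.bi.ri.klu:.fag` (7 syllables):
  Weights: 5 ri L, 6 klu: L, 7 fag H.
  The penult (syllable 6, klu:) is light, so stress falls on the antepenult (syllable 5, ri).
  → primary stress on syllable 5.
Suffixed `blu.tem.nu.bi.ri.klu:.fag.gur` (8 syllables):
  Weights: 6 klu: L, 7 fag H, 8 gur H.
  The penult (syllable 7, fag) is heavy, so it takes stress.
  → primary stress on syllable 7.

yes: 5→7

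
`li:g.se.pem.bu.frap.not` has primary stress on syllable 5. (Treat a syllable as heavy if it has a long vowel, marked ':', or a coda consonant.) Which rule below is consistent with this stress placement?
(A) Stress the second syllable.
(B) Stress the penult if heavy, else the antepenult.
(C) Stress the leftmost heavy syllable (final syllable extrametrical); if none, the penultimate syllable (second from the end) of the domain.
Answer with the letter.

B

Rule A → syllable 2 (observed: 5).
Rule B → syllable 5 ✓.
Rule C → syllable 1 (observed: 5).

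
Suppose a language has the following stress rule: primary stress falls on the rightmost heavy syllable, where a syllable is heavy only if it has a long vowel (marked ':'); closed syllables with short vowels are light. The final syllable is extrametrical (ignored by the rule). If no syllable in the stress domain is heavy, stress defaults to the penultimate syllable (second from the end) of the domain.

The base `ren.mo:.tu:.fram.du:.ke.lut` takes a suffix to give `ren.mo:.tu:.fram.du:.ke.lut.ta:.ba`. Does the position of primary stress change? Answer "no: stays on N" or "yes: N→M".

yes: 5→8

Base `ren.mo:.tu:.fram.du:.ke.lut` (7 syllables):
  The final syllable (7, lut) is extrametrical; the stress domain is syllables 1–6.
  Weights: 1 ren L, 2 mo: H, 3 tu: H, 4 fram L, 5 du: H, 6 ke L.
  Heavy syllables in the domain: 2, 3, 5. The rightmost is syllable 5 (du:).
  → primary stress on syllable 5.
Suffixed `ren.mo:.tu:.fram.du:.ke.lut.ta:.ba` (9 syllables):
  The final syllable (9, ba) is extrametrical; the stress domain is syllables 1–8.
  Weights: 1 ren L, 2 mo: H, 3 tu: H, 4 fram L, 5 du: H, 6 ke L, 7 lut L, 8 ta: H.
  Heavy syllables in the domain: 2, 3, 5, 8. The rightmost is syllable 8 (ta:).
  → primary stress on syllable 8.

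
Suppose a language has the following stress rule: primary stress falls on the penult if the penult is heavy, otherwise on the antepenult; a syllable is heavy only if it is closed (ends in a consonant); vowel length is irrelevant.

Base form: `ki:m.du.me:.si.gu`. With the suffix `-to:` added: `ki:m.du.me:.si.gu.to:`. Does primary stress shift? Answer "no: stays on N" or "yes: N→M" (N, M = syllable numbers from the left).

yes: 3→4

Base `ki:m.du.me:.si.gu` (5 syllables):
  Weights: 3 me: L, 4 si L, 5 gu L.
  The penult (syllable 4, si) is light, so stress falls on the antepenult (syllable 3, me:).
  → primary stress on syllable 3.
Suffixed `ki:m.du.me:.si.gu.to:` (6 syllables):
  Weights: 4 si L, 5 gu L, 6 to: L.
  The penult (syllable 5, gu) is light, so stress falls on the antepenult (syllable 4, si).
  → primary stress on syllable 4.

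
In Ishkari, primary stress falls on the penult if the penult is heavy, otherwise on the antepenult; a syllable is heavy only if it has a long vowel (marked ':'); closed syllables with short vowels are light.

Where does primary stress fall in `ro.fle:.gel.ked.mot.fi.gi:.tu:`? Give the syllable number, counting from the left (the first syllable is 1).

Weights: 6 fi L, 7 gi: H, 8 tu: H.
The penult (syllable 7, gi:) is heavy, so it takes stress.
Primary stress: syllable 7 → ro.fle:.gel.ked.mot.fi.ˈgi:.tu:.

7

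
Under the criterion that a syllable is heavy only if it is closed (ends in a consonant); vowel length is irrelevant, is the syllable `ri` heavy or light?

`ri`: short vowel, open (no coda). Open (no coda) → light.

light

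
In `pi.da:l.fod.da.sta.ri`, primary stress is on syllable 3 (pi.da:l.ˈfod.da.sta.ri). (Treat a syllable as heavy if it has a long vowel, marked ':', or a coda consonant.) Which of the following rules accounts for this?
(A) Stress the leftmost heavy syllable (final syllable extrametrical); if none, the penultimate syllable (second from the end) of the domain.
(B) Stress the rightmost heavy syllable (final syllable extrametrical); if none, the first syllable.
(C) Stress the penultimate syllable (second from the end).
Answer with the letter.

B

Rule A → syllable 2 (observed: 3).
Rule B → syllable 3 ✓.
Rule C → syllable 5 (observed: 3).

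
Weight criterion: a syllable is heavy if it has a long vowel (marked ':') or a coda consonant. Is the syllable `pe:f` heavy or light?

`pe:f`: long vowel, closed (coda /f/). Long vowel and closed → heavy.

heavy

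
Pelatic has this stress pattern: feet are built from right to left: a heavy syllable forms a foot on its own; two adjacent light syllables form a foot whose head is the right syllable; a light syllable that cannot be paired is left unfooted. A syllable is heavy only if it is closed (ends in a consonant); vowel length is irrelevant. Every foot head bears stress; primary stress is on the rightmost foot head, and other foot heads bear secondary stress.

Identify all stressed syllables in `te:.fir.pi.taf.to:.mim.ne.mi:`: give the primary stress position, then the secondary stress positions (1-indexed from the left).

primary 8, secondary 2, 4, 6

Weights: 1 te: L, 2 fir H, 3 pi L, 4 taf H, 5 to: L, 6 mim H, 7 ne L, 8 mi: L.
Parse right to left (heavy = foot alone; LL = one foot; stranded L unfooted): te: (ˈfir) pi (ˈtaf) to: (ˈmim) (ne.ˈmi:).
Foot heads: 2, 4, 6, 8.
Primary stress on the rightmost head = syllable 8.
Secondary stress on 2, 4, 6: te:.ˌfir.pi.ˌtaf.to:.ˌmim.ne.ˈmi:.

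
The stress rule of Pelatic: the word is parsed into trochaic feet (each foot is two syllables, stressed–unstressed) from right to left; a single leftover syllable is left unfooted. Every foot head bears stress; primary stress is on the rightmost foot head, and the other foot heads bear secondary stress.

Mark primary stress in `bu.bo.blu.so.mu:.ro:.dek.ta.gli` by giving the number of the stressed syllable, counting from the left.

8

Parse right to left into trochaic (ˈσσ) feet: bu (ˈbo.blu) (ˈso.mu:) (ˈro:.dek) (ˈta.gli). Syllable 1 is left unfooted.
Foot heads (stressed positions): 2, 4, 6, 8.
End Rule Rightmost: primary stress on the rightmost head = syllable 8.
Primary stress: syllable 8 → bu.bo.blu.so.mu:.ro:.dek.ˈta.gli.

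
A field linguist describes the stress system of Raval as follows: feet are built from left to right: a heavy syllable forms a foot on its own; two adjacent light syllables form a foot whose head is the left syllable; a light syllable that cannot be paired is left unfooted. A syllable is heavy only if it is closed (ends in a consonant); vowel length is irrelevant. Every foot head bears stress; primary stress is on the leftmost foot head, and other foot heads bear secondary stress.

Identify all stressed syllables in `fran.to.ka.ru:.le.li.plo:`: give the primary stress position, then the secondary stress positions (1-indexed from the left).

primary 1, secondary 2, 4, 6

Weights: 1 fran H, 2 to L, 3 ka L, 4 ru: L, 5 le L, 6 li L, 7 plo: L.
Parse left to right (heavy = foot alone; LL = one foot; stranded L unfooted): (ˈfran) (ˈto.ka) (ˈru:.le) (ˈli.plo:).
Foot heads: 1, 2, 4, 6.
Primary stress on the leftmost head = syllable 1.
Secondary stress on 2, 4, 6: ˈfran.ˌto.ka.ˌru:.le.ˌli.plo:.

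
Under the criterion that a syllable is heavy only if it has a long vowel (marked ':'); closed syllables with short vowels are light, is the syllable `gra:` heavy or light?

heavy

`gra:`: long vowel, open (no coda). Long vowel → heavy.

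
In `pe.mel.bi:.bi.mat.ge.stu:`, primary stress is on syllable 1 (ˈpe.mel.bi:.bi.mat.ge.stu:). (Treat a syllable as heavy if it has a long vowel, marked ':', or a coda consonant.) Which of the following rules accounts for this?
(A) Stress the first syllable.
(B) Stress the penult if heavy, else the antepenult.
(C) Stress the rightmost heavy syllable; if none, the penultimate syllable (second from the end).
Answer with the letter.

A

Rule A → syllable 1 ✓.
Rule B → syllable 5 (observed: 1).
Rule C → syllable 7 (observed: 1).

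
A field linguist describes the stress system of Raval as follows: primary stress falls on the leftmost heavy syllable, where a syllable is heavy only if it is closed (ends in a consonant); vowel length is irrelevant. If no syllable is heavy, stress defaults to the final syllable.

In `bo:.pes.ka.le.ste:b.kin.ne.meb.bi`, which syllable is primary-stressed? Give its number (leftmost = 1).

2

Weights: 1 bo: L, 2 pes H, 3 ka L, 4 le L, 5 ste:b H, 6 kin H, 7 ne L, 8 meb H, 9 bi L.
Heavy syllables in the domain: 2, 5, 6, 8. The leftmost is syllable 2 (pes).
Primary stress: syllable 2 → bo:.ˈpes.ka.le.ste:b.kin.ne.meb.bi.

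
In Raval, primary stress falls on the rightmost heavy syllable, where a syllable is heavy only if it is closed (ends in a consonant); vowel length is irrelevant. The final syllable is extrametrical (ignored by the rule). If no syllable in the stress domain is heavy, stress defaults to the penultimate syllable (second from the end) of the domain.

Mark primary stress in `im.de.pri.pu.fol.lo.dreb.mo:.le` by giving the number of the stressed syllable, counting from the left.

The final syllable (9, le) is extrametrical; the stress domain is syllables 1–8.
Weights: 1 im H, 2 de L, 3 pri L, 4 pu L, 5 fol H, 6 lo L, 7 dreb H, 8 mo: L.
Heavy syllables in the domain: 1, 5, 7. The rightmost is syllable 7 (dreb).
Primary stress: syllable 7 → im.de.pri.pu.fol.lo.ˈdreb.mo:.le.

7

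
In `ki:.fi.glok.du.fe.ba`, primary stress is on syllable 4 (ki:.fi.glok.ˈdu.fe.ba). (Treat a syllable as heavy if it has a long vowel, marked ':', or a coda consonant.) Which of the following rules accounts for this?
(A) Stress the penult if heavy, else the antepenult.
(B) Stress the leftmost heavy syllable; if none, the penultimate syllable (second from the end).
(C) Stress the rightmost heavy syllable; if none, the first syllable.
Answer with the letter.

A

Rule A → syllable 4 ✓.
Rule B → syllable 1 (observed: 4).
Rule C → syllable 3 (observed: 4).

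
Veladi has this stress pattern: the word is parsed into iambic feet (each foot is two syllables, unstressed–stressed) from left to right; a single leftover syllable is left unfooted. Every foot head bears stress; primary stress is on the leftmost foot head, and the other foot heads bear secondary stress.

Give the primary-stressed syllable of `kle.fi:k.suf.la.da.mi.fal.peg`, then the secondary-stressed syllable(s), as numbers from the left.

Parse left to right into iambic (σˈσ) feet: (kle.ˈfi:k) (suf.ˈla) (da.ˈmi) (fal.ˈpeg).
Foot heads (stressed positions): 2, 4, 6, 8.
End Rule Leftmost: primary stress on the leftmost head = syllable 2.
Secondary stress on 4, 6, 8: kle.ˈfi:k.suf.ˌla.da.ˌmi.fal.ˌpeg.

primary 2, secondary 4, 6, 8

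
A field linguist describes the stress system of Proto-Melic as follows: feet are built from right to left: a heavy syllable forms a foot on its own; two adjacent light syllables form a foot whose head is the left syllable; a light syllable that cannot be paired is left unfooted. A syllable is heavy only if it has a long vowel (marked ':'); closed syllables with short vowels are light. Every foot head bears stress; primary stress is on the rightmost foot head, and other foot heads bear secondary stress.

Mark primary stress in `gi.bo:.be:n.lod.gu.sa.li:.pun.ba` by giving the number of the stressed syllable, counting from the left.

Weights: 1 gi L, 2 bo: H, 3 be:n H, 4 lod L, 5 gu L, 6 sa L, 7 li: H, 8 pun L, 9 ba L.
Parse right to left (heavy = foot alone; LL = one foot; stranded L unfooted): gi (ˈbo:) (ˈbe:n) lod (ˈgu.sa) (ˈli:) (ˈpun.ba).
Foot heads: 2, 3, 5, 7, 8.
Primary stress on the rightmost head = syllable 8.
Primary stress: syllable 8 → gi.bo:.be:n.lod.gu.sa.li:.ˈpun.ba.

8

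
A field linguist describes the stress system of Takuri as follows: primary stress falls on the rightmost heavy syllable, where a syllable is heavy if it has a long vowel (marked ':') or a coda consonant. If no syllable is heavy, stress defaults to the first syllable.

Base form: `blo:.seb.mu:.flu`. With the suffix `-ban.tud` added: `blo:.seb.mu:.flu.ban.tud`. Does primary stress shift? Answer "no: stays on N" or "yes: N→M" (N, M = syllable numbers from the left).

Base `blo:.seb.mu:.flu` (4 syllables):
  Weights: 1 blo: H, 2 seb H, 3 mu: H, 4 flu L.
  Heavy syllables in the domain: 1, 2, 3. The rightmost is syllable 3 (mu:).
  → primary stress on syllable 3.
Suffixed `blo:.seb.mu:.flu.ban.tud` (6 syllables):
  Weights: 1 blo: H, 2 seb H, 3 mu: H, 4 flu L, 5 ban H, 6 tud H.
  Heavy syllables in the domain: 1, 2, 3, 5, 6. The rightmost is syllable 6 (tud).
  → primary stress on syllable 6.

yes: 3→6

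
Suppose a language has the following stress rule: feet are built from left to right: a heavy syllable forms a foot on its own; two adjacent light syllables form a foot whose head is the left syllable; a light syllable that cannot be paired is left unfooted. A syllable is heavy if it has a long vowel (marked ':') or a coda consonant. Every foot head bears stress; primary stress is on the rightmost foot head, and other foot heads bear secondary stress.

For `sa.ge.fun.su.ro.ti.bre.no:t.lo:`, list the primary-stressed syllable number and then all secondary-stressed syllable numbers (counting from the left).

Weights: 1 sa L, 2 ge L, 3 fun H, 4 su L, 5 ro L, 6 ti L, 7 bre L, 8 no:t H, 9 lo: H.
Parse left to right (heavy = foot alone; LL = one foot; stranded L unfooted): (ˈsa.ge) (ˈfun) (ˈsu.ro) (ˈti.bre) (ˈno:t) (ˈlo:).
Foot heads: 1, 3, 4, 6, 8, 9.
Primary stress on the rightmost head = syllable 9.
Secondary stress on 1, 3, 4, 6, 8: ˌsa.ge.ˌfun.ˌsu.ro.ˌti.bre.ˌno:t.ˈlo:.

primary 9, secondary 1, 3, 4, 6, 8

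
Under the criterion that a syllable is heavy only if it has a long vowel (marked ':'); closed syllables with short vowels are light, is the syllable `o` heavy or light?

`o`: short vowel, open (no coda). Short vowel → light.

light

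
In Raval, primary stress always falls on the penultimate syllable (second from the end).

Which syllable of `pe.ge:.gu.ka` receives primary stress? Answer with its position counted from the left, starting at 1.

The word has 4 syllables; the penultimate syllable (second from the end) is syllable 3 (gu).
Primary stress: syllable 3 → pe.ge:.ˈgu.ka.

3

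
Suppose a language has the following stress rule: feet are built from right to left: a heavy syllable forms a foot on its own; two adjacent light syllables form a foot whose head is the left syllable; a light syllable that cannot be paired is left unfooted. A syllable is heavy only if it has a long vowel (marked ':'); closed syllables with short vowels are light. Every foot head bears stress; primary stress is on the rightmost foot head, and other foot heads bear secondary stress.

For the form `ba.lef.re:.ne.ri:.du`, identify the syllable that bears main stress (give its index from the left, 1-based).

5

Weights: 1 ba L, 2 lef L, 3 re: H, 4 ne L, 5 ri: H, 6 du L.
Parse right to left (heavy = foot alone; LL = one foot; stranded L unfooted): (ˈba.lef) (ˈre:) ne (ˈri:) du.
Foot heads: 1, 3, 5.
Primary stress on the rightmost head = syllable 5.
Primary stress: syllable 5 → ba.lef.re:.ne.ˈri:.du.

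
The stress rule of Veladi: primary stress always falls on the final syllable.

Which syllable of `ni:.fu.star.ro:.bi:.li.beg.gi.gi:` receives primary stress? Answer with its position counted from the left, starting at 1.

The word has 9 syllables; the final syllable is syllable 9 (gi:).
Primary stress: syllable 9 → ni:.fu.star.ro:.bi:.li.beg.gi.ˈgi:.

9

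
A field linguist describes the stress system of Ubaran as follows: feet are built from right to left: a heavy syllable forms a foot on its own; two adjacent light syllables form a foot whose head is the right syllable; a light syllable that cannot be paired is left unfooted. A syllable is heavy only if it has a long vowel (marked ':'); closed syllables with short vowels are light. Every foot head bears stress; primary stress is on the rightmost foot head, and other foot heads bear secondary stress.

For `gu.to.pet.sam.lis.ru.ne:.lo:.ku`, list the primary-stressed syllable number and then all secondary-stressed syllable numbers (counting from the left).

primary 8, secondary 2, 4, 6, 7

Weights: 1 gu L, 2 to L, 3 pet L, 4 sam L, 5 lis L, 6 ru L, 7 ne: H, 8 lo: H, 9 ku L.
Parse right to left (heavy = foot alone; LL = one foot; stranded L unfooted): (gu.ˈto) (pet.ˈsam) (lis.ˈru) (ˈne:) (ˈlo:) ku.
Foot heads: 2, 4, 6, 7, 8.
Primary stress on the rightmost head = syllable 8.
Secondary stress on 2, 4, 6, 7: gu.ˌto.pet.ˌsam.lis.ˌru.ˌne:.ˈlo:.ku.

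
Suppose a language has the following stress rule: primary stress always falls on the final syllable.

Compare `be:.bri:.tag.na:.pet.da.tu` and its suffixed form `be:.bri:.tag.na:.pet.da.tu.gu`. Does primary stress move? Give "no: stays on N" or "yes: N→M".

yes: 7→8

Base `be:.bri:.tag.na:.pet.da.tu` (7 syllables):
  The word has 7 syllables; the final syllable is syllable 7 (tu).
  → primary stress on syllable 7.
Suffixed `be:.bri:.tag.na:.pet.da.tu.gu` (8 syllables):
  The word has 8 syllables; the final syllable is syllable 8 (gu).
  → primary stress on syllable 8.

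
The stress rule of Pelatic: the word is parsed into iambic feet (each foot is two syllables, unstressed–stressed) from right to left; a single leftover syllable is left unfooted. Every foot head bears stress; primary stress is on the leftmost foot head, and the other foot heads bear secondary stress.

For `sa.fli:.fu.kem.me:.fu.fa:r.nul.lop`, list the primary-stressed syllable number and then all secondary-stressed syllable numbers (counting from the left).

primary 3, secondary 5, 7, 9

Parse right to left into iambic (σˈσ) feet: sa (fli:.ˈfu) (kem.ˈme:) (fu.ˈfa:r) (nul.ˈlop). Syllable 1 is left unfooted.
Foot heads (stressed positions): 3, 5, 7, 9.
End Rule Leftmost: primary stress on the leftmost head = syllable 3.
Secondary stress on 5, 7, 9: sa.fli:.ˈfu.kem.ˌme:.fu.ˌfa:r.nul.ˌlop.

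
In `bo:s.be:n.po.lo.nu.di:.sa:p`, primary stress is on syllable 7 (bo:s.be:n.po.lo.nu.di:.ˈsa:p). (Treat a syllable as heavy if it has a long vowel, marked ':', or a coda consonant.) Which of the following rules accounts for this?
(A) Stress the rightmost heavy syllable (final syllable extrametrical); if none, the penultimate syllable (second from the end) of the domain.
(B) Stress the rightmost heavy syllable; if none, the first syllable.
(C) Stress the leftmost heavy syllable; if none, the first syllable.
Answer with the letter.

B

Rule A → syllable 6 (observed: 7).
Rule B → syllable 7 ✓.
Rule C → syllable 1 (observed: 7).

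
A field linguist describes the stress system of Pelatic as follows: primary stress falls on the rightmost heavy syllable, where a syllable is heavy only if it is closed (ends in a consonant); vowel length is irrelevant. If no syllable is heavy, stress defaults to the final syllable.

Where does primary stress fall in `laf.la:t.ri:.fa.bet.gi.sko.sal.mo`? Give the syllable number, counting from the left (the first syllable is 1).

Weights: 1 laf H, 2 la:t H, 3 ri: L, 4 fa L, 5 bet H, 6 gi L, 7 sko L, 8 sal H, 9 mo L.
Heavy syllables in the domain: 1, 2, 5, 8. The rightmost is syllable 8 (sal).
Primary stress: syllable 8 → laf.la:t.ri:.fa.bet.gi.sko.ˈsal.mo.

8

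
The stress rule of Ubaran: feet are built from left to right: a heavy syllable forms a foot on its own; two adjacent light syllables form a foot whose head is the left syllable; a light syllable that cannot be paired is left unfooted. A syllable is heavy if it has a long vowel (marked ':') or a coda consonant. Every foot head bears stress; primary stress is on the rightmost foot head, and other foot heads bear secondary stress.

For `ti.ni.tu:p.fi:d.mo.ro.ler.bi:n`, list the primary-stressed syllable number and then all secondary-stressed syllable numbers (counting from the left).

Weights: 1 ti L, 2 ni L, 3 tu:p H, 4 fi:d H, 5 mo L, 6 ro L, 7 ler H, 8 bi:n H.
Parse left to right (heavy = foot alone; LL = one foot; stranded L unfooted): (ˈti.ni) (ˈtu:p) (ˈfi:d) (ˈmo.ro) (ˈler) (ˈbi:n).
Foot heads: 1, 3, 4, 5, 7, 8.
Primary stress on the rightmost head = syllable 8.
Secondary stress on 1, 3, 4, 5, 7: ˌti.ni.ˌtu:p.ˌfi:d.ˌmo.ro.ˌler.ˈbi:n.

primary 8, secondary 1, 3, 4, 5, 7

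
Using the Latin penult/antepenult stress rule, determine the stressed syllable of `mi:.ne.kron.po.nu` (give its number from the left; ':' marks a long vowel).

Classical Latin: stress the penult if heavy (long vowel or closed), else the antepenult.
Weights: 3 kron H, 4 po L, 5 nu L.
The penult (syllable 4, po) is light, so stress falls on the antepenult (syllable 3, kron).
Stress on syllable 3: mi:.ne.ˈkron.po.nu.

3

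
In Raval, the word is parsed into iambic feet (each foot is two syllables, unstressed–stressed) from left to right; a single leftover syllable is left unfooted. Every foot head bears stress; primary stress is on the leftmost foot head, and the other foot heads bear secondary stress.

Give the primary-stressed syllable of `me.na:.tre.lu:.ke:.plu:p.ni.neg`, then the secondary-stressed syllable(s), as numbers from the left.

primary 2, secondary 4, 6, 8

Parse left to right into iambic (σˈσ) feet: (me.ˈna:) (tre.ˈlu:) (ke:.ˈplu:p) (ni.ˈneg).
Foot heads (stressed positions): 2, 4, 6, 8.
End Rule Leftmost: primary stress on the leftmost head = syllable 2.
Secondary stress on 4, 6, 8: me.ˈna:.tre.ˌlu:.ke:.ˌplu:p.ni.ˌneg.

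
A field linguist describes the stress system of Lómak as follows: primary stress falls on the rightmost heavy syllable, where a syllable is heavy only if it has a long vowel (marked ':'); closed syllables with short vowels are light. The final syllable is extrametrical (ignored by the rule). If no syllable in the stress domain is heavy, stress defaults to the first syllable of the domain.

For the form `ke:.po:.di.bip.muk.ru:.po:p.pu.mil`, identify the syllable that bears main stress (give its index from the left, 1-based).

The final syllable (9, mil) is extrametrical; the stress domain is syllables 1–8.
Weights: 1 ke: H, 2 po: H, 3 di L, 4 bip L, 5 muk L, 6 ru: H, 7 po:p H, 8 pu L.
Heavy syllables in the domain: 1, 2, 6, 7. The rightmost is syllable 7 (po:p).
Primary stress: syllable 7 → ke:.po:.di.bip.muk.ru:.ˈpo:p.pu.mil.

7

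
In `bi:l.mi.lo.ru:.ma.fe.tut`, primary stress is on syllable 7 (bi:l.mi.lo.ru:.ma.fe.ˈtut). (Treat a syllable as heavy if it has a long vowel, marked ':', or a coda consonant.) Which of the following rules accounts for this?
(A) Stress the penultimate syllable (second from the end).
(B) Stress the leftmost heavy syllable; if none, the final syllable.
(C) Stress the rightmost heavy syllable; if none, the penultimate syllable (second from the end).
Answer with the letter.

Rule A → syllable 6 (observed: 7).
Rule B → syllable 1 (observed: 7).
Rule C → syllable 7 ✓.

C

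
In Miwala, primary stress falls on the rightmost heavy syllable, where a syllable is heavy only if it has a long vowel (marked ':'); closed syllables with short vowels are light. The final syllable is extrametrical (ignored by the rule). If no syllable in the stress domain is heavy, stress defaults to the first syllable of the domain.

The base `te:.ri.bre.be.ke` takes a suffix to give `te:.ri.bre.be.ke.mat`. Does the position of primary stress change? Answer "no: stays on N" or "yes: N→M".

Base `te:.ri.bre.be.ke` (5 syllables):
  The final syllable (5, ke) is extrametrical; the stress domain is syllables 1–4.
  Weights: 1 te: H, 2 ri L, 3 bre L, 4 be L.
  Heavy syllables in the domain: 1. The rightmost is syllable 1 (te:).
  → primary stress on syllable 1.
Suffixed `te:.ri.bre.be.ke.mat` (6 syllables):
  The final syllable (6, mat) is extrametrical; the stress domain is syllables 1–5.
  Weights: 1 te: H, 2 ri L, 3 bre L, 4 be L, 5 ke L.
  Heavy syllables in the domain: 1. The rightmost is syllable 1 (te:).
  → primary stress on syllable 1.

no: stays on 1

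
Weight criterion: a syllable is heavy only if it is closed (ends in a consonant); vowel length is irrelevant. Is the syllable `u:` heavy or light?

light

`u:`: long vowel, open (no coda). Open (no coda) → light.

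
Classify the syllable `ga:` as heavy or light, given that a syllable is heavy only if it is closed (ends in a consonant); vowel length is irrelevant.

`ga:`: long vowel, open (no coda). Open (no coda) → light.

light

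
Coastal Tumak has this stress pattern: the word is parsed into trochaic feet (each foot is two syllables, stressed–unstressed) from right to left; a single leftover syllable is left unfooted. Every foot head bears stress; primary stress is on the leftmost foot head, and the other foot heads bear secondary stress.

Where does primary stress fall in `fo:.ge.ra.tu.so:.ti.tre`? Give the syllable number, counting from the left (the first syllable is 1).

2

Parse right to left into trochaic (ˈσσ) feet: fo: (ˈge.ra) (ˈtu.so:) (ˈti.tre). Syllable 1 is left unfooted.
Foot heads (stressed positions): 2, 4, 6.
End Rule Leftmost: primary stress on the leftmost head = syllable 2.
Primary stress: syllable 2 → fo:.ˈge.ra.tu.so:.ti.tre.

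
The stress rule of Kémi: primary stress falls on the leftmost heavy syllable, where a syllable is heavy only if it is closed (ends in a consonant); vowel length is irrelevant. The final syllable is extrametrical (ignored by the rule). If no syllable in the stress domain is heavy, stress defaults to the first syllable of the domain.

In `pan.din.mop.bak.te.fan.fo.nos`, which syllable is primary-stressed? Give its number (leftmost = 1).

The final syllable (8, nos) is extrametrical; the stress domain is syllables 1–7.
Weights: 1 pan H, 2 din H, 3 mop H, 4 bak H, 5 te L, 6 fan H, 7 fo L.
Heavy syllables in the domain: 1, 2, 3, 4, 6. The leftmost is syllable 1 (pan).
Primary stress: syllable 1 → ˈpan.din.mop.bak.te.fan.fo.nos.

1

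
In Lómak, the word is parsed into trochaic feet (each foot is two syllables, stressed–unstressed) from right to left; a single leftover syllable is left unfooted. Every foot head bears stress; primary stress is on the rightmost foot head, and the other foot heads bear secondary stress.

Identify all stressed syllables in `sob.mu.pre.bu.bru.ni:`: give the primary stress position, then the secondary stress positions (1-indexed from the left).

Parse right to left into trochaic (ˈσσ) feet: (ˈsob.mu) (ˈpre.bu) (ˈbru.ni:).
Foot heads (stressed positions): 1, 3, 5.
End Rule Rightmost: primary stress on the rightmost head = syllable 5.
Secondary stress on 1, 3: ˌsob.mu.ˌpre.bu.ˈbru.ni:.

primary 5, secondary 1, 3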